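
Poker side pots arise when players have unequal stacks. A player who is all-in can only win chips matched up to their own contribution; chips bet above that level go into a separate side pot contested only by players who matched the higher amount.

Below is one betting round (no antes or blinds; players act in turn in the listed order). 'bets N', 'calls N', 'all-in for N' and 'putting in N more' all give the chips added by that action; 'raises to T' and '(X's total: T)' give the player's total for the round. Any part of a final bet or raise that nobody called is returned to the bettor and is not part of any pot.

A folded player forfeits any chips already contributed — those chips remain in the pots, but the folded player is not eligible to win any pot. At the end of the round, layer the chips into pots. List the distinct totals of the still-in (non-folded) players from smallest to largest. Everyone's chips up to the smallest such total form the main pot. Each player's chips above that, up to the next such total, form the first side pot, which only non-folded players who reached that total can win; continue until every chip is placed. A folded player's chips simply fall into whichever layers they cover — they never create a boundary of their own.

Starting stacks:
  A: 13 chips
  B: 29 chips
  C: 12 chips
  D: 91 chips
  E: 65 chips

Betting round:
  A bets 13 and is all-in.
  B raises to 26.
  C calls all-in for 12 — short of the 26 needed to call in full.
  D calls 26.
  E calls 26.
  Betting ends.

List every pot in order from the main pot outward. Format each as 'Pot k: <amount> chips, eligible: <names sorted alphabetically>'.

Pot 1: 60 chips, eligible: A, B, C, D, E
Pot 2: 4 chips, eligible: A, B, D, E
Pot 3: 39 chips, eligible: B, D, E

Derivation:
Contributions: A=13, B=26, C=12, D=26, E=26
Pot levels (distinct totals of non-folded players): 12, 13, 26
Layer 1-12: 12 each from A, B, C, D, E = 12*5 = 60 chips; eligible A, B, C, D, E
Layer 13-13: 1 each from A, B, D, E = 1*4 = 4 chips; eligible A, B, D, E
Layer 14-26: 13 each from B, D, E = 13*3 = 39 chips; eligible B, D, E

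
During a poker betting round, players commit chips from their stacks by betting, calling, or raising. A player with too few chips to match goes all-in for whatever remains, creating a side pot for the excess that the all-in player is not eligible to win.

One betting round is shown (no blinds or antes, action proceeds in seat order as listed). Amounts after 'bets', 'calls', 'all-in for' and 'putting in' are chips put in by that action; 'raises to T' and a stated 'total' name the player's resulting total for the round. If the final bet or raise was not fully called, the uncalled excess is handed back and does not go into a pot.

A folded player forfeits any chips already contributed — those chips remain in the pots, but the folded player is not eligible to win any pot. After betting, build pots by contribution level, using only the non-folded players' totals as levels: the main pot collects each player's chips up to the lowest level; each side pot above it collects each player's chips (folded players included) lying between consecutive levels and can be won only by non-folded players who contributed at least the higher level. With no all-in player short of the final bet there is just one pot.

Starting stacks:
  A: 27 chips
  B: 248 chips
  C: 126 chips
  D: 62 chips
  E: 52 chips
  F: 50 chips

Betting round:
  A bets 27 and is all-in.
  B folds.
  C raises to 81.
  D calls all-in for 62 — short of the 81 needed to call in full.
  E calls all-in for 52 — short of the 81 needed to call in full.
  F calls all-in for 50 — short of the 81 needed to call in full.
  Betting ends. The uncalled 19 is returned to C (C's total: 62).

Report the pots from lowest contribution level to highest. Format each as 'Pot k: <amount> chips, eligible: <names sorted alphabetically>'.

Pot 1: 135 chips, eligible: A, C, D, E, F
Pot 2: 92 chips, eligible: C, D, E, F
Pot 3: 6 chips, eligible: C, D, E
Pot 4: 20 chips, eligible: C, D

Derivation:
Contributions (after 19 returned to C): A=27, C=62, D=62, E=52, F=50
Folded: B
Pot levels (distinct totals of non-folded players): 27, 50, 52, 62
Layer 1-27: 27 each from A, C, D, E, F = 27*5 = 135 chips; eligible A, C, D, E, F
Layer 28-50: 23 each from C, D, E, F = 23*4 = 92 chips; eligible C, D, E, F
Layer 51-52: 2 each from C, D, E = 2*3 = 6 chips; eligible C, D, E
Layer 53-62: 10 each from C, D = 10*2 = 20 chips; eligible C, D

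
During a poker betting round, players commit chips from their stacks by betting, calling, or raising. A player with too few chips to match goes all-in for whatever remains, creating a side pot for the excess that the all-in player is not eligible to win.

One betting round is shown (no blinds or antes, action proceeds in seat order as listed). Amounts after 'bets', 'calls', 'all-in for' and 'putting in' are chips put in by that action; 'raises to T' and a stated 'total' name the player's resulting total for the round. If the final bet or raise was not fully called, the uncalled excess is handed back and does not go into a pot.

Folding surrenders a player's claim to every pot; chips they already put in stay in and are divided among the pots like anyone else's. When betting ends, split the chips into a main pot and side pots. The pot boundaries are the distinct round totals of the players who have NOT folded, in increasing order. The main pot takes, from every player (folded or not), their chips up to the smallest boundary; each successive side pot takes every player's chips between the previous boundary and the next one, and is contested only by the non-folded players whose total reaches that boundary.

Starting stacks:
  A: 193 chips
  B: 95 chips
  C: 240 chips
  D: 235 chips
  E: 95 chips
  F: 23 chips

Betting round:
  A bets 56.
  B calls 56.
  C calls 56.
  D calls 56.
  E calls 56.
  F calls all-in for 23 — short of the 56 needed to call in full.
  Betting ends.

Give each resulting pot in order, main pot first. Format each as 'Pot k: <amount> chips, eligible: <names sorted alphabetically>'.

Contributions: A=56, B=56, C=56, D=56, E=56, F=23
Pot levels (distinct totals of non-folded players): 23, 56
Layer 1-23: 23 each from A, B, C, D, E, F = 23*6 = 138 chips; eligible A, B, C, D, E, F
Layer 24-56: 33 each from A, B, C, D, E = 33*5 = 165 chips; eligible A, B, C, D, E

Pot 1: 138 chips, eligible: A, B, C, D, E, F
Pot 2: 165 chips, eligible: A, B, C, D, E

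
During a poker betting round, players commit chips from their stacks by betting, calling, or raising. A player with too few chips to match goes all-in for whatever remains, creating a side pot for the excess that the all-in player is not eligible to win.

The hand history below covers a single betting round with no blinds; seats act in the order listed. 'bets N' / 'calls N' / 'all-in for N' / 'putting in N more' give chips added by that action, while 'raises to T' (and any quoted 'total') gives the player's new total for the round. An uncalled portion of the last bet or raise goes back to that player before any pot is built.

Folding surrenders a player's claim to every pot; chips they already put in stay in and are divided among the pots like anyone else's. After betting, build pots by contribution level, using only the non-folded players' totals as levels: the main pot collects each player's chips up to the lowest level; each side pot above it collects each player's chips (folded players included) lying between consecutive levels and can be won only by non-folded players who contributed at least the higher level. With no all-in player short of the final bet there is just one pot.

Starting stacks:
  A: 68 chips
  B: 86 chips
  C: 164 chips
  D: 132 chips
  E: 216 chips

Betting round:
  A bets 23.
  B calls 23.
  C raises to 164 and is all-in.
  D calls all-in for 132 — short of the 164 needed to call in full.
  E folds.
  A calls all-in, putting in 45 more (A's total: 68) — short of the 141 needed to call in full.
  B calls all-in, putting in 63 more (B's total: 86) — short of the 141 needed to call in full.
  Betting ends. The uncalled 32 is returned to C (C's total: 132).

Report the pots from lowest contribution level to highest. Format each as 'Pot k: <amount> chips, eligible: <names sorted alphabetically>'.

Pot 1: 272 chips, eligible: A, B, C, D
Pot 2: 54 chips, eligible: B, C, D
Pot 3: 92 chips, eligible: C, D

Derivation:
Contributions (after 32 returned to C): A=68, B=86, C=132, D=132
Folded: E
Pot levels (distinct totals of non-folded players): 68, 86, 132
Layer 1-68: 68 each from A, B, C, D = 68*4 = 272 chips; eligible A, B, C, D
Layer 69-86: 18 each from B, C, D = 18*3 = 54 chips; eligible B, C, D
Layer 87-132: 46 each from C, D = 46*2 = 92 chips; eligible C, D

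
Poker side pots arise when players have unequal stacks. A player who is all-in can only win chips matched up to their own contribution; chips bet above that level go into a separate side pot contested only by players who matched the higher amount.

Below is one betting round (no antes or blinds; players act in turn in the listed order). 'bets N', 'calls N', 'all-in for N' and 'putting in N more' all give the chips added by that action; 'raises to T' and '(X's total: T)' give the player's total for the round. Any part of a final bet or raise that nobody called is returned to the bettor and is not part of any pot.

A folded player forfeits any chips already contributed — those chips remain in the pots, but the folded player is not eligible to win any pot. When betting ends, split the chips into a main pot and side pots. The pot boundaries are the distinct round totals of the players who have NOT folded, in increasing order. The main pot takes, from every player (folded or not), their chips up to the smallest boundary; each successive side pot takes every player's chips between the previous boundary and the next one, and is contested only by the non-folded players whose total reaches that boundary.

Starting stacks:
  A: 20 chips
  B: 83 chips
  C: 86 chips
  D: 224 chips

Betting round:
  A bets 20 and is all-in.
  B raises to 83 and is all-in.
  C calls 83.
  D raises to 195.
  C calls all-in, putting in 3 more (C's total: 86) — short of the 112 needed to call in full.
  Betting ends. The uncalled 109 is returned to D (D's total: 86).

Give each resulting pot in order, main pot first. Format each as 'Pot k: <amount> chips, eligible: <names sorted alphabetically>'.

Pot 1: 80 chips, eligible: A, B, C, D
Pot 2: 189 chips, eligible: B, C, D
Pot 3: 6 chips, eligible: C, D

Derivation:
Contributions (after 109 returned to D): A=20, B=83, C=86, D=86
Pot levels (distinct totals of non-folded players): 20, 83, 86
Layer 1-20: 20 each from A, B, C, D = 20*4 = 80 chips; eligible A, B, C, D
Layer 21-83: 63 each from B, C, D = 63*3 = 189 chips; eligible B, C, D
Layer 84-86: 3 each from C, D = 3*2 = 6 chips; eligible C, D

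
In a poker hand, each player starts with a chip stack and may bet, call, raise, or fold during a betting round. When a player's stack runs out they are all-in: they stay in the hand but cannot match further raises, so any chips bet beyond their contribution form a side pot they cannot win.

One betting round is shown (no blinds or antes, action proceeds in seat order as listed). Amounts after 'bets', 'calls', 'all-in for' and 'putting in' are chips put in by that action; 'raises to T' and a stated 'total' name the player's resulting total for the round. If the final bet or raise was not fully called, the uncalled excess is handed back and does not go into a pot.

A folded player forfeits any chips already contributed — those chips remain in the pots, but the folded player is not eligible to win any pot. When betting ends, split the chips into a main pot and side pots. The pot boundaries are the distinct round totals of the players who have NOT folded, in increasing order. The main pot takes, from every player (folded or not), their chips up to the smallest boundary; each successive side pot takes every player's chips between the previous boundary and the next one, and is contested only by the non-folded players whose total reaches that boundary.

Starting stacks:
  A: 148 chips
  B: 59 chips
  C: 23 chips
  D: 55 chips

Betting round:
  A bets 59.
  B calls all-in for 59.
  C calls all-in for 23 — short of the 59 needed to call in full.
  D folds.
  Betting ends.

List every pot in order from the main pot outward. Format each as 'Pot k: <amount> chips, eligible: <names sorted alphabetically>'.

Pot 1: 69 chips, eligible: A, B, C
Pot 2: 72 chips, eligible: A, B

Derivation:
Contributions: A=59, B=59, C=23
Folded: D
Pot levels (distinct totals of non-folded players): 23, 59
Layer 1-23: 23 each from A, B, C = 23*3 = 69 chips; eligible A, B, C
Layer 24-59: 36 each from A, B = 36*2 = 72 chips; eligible A, B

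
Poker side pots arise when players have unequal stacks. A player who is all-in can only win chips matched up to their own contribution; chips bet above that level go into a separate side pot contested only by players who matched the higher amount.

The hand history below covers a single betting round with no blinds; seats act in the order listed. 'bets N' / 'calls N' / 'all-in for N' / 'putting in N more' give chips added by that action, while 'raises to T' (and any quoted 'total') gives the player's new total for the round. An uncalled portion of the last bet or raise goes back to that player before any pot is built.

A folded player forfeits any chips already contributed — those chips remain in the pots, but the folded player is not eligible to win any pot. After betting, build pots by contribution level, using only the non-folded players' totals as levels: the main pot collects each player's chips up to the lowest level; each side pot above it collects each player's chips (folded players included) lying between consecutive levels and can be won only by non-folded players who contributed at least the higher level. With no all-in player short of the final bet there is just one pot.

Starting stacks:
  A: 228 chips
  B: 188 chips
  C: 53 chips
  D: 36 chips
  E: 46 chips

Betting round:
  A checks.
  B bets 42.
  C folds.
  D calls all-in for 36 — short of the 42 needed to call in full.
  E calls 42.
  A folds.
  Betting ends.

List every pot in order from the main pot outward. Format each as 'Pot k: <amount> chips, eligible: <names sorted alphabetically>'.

Pot 1: 108 chips, eligible: B, D, E
Pot 2: 12 chips, eligible: B, E

Derivation:
Contributions: B=42, D=36, E=42
Folded: A, C
Pot levels (distinct totals of non-folded players): 36, 42
Layer 1-36: 36 each from B, D, E = 36*3 = 108 chips; eligible B, D, E
Layer 37-42: 6 each from B, E = 6*2 = 12 chips; eligible B, E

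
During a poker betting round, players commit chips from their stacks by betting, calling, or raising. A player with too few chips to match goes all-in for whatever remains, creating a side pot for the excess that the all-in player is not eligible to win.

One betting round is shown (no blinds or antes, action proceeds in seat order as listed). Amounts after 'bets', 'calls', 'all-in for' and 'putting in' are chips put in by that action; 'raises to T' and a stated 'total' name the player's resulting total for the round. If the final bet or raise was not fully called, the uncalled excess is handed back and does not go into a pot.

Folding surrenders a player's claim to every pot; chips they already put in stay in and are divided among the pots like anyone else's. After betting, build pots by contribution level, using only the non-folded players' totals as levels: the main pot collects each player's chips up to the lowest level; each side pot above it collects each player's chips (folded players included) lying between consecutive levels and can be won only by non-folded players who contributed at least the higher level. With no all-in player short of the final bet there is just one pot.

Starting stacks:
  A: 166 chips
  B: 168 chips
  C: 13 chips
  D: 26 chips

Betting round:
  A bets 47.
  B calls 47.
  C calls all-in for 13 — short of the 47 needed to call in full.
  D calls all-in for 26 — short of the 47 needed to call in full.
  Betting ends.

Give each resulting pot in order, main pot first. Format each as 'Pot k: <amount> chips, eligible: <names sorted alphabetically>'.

Contributions: A=47, B=47, C=13, D=26
Pot levels (distinct totals of non-folded players): 13, 26, 47
Layer 1-13: 13 each from A, B, C, D = 13*4 = 52 chips; eligible A, B, C, D
Layer 14-26: 13 each from A, B, D = 13*3 = 39 chips; eligible A, B, D
Layer 27-47: 21 each from A, B = 21*2 = 42 chips; eligible A, B

Pot 1: 52 chips, eligible: A, B, C, D
Pot 2: 39 chips, eligible: A, B, D
Pot 3: 42 chips, eligible: A, B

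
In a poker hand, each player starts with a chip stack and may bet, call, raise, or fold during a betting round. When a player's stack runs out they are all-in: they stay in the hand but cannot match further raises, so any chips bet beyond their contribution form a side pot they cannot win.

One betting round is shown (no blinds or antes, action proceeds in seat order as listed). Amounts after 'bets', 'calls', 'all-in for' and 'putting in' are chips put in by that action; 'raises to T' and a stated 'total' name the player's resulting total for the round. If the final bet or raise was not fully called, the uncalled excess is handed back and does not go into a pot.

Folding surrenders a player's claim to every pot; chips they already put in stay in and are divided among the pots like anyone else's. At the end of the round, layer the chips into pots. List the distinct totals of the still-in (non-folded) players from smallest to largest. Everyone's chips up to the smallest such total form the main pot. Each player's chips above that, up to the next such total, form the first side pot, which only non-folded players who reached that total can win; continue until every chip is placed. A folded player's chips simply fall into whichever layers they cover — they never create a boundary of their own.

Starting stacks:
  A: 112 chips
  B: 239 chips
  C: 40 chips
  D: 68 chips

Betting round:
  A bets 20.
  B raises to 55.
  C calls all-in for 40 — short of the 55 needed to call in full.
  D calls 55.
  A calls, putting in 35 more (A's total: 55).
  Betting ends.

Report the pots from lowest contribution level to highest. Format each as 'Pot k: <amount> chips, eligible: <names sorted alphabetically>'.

Contributions: A=55, B=55, C=40, D=55
Pot levels (distinct totals of non-folded players): 40, 55
Layer 1-40: 40 each from A, B, C, D = 40*4 = 160 chips; eligible A, B, C, D
Layer 41-55: 15 each from A, B, D = 15*3 = 45 chips; eligible A, B, D

Pot 1: 160 chips, eligible: A, B, C, D
Pot 2: 45 chips, eligible: A, B, D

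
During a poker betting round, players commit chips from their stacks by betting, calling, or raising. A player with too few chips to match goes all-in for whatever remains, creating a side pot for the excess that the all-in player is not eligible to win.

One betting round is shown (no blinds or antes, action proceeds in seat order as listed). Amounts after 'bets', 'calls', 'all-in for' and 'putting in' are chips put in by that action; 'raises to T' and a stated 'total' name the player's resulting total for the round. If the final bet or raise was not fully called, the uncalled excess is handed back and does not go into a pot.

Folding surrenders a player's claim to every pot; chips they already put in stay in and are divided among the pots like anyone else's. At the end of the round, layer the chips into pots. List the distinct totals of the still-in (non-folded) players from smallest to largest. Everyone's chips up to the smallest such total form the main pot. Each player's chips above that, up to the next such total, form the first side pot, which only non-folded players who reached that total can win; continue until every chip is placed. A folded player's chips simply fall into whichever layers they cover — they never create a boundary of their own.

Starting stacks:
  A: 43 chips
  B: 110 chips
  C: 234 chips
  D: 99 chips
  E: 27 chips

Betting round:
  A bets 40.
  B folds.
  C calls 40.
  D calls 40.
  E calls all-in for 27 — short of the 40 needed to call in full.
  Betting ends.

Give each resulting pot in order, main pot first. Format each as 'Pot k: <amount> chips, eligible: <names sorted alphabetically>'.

Contributions: A=40, C=40, D=40, E=27
Folded: B
Pot levels (distinct totals of non-folded players): 27, 40
Layer 1-27: 27 each from A, C, D, E = 27*4 = 108 chips; eligible A, C, D, E
Layer 28-40: 13 each from A, C, D = 13*3 = 39 chips; eligible A, C, D

Pot 1: 108 chips, eligible: A, C, D, E
Pot 2: 39 chips, eligible: A, C, D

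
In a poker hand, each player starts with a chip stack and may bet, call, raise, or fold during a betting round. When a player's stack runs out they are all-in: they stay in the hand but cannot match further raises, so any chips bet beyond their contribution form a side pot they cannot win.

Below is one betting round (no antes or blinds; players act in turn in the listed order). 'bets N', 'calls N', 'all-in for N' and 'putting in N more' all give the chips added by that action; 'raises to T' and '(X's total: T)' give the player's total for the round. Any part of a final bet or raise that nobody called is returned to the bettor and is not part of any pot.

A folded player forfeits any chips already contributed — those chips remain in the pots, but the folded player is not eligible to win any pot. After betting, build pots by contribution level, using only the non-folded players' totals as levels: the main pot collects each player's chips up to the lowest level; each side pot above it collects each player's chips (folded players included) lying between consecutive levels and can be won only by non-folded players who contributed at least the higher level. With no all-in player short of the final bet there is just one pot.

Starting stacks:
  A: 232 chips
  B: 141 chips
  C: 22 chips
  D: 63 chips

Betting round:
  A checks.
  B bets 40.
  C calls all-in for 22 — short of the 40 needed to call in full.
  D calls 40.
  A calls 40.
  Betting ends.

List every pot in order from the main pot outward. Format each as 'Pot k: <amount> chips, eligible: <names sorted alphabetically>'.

Pot 1: 88 chips, eligible: A, B, C, D
Pot 2: 54 chips, eligible: A, B, D

Derivation:
Contributions: A=40, B=40, C=22, D=40
Pot levels (distinct totals of non-folded players): 22, 40
Layer 1-22: 22 each from A, B, C, D = 22*4 = 88 chips; eligible A, B, C, D
Layer 23-40: 18 each from A, B, D = 18*3 = 54 chips; eligible A, B, D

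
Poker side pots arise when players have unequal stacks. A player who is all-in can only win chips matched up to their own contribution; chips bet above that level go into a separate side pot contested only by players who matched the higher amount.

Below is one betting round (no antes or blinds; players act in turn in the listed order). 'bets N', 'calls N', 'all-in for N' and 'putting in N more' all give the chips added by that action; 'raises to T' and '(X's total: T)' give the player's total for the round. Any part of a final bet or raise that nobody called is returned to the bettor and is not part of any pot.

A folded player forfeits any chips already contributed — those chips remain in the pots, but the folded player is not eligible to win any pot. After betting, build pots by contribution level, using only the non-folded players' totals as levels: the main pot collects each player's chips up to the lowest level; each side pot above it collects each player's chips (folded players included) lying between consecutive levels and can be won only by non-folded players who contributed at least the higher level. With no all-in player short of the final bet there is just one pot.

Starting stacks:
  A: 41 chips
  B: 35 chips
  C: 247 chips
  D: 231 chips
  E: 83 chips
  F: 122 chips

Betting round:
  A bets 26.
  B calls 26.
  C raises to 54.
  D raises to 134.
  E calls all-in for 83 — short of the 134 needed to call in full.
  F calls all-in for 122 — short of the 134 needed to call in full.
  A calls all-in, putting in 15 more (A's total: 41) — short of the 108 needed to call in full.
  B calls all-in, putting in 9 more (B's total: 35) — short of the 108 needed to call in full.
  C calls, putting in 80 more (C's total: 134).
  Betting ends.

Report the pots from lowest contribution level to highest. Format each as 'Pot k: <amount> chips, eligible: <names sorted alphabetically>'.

Pot 1: 210 chips, eligible: A, B, C, D, E, F
Pot 2: 30 chips, eligible: A, C, D, E, F
Pot 3: 168 chips, eligible: C, D, E, F
Pot 4: 117 chips, eligible: C, D, F
Pot 5: 24 chips, eligible: C, D

Derivation:
Contributions: A=41, B=35, C=134, D=134, E=83, F=122
Pot levels (distinct totals of non-folded players): 35, 41, 83, 122, 134
Layer 1-35: 35 each from A, B, C, D, E, F = 35*6 = 210 chips; eligible A, B, C, D, E, F
Layer 36-41: 6 each from A, C, D, E, F = 6*5 = 30 chips; eligible A, C, D, E, F
Layer 42-83: 42 each from C, D, E, F = 42*4 = 168 chips; eligible C, D, E, F
Layer 84-122: 39 each from C, D, F = 39*3 = 117 chips; eligible C, D, F
Layer 123-134: 12 each from C, D = 12*2 = 24 chips; eligible C, D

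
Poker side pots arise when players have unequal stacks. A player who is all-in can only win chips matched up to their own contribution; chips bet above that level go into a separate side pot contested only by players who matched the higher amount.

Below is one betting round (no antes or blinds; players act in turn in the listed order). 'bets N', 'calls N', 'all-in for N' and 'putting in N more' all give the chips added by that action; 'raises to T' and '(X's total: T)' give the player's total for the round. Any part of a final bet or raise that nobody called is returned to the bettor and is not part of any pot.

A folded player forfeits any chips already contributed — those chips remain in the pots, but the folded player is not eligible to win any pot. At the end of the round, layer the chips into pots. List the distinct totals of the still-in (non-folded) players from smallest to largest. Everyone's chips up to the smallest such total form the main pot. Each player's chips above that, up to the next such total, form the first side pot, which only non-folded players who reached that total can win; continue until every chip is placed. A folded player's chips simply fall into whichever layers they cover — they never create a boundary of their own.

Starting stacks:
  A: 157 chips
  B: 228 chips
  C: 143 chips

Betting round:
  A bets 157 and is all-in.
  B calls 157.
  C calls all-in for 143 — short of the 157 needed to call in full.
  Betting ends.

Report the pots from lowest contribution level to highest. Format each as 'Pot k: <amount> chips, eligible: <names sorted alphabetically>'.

Contributions: A=157, B=157, C=143
Pot levels (distinct totals of non-folded players): 143, 157
Layer 1-143: 143 each from A, B, C = 143*3 = 429 chips; eligible A, B, C
Layer 144-157: 14 each from A, B = 14*2 = 28 chips; eligible A, B

Pot 1: 429 chips, eligible: A, B, C
Pot 2: 28 chips, eligible: A, B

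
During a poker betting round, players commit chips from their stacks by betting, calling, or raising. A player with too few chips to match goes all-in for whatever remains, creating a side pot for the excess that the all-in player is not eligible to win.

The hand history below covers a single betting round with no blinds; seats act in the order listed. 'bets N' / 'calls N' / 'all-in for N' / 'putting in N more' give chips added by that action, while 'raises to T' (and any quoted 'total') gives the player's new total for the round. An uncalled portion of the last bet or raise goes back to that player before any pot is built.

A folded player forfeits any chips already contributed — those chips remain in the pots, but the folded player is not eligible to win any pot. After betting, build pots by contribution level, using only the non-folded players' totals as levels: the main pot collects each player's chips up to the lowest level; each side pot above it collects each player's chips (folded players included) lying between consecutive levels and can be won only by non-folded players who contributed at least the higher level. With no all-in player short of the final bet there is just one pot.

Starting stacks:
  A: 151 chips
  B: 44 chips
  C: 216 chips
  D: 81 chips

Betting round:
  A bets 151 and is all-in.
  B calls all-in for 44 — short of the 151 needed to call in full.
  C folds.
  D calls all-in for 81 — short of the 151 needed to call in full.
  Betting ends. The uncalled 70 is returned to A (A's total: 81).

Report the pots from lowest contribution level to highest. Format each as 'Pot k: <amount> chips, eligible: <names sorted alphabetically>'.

Pot 1: 132 chips, eligible: A, B, D
Pot 2: 74 chips, eligible: A, D

Derivation:
Contributions (after 70 returned to A): A=81, B=44, D=81
Folded: C
Pot levels (distinct totals of non-folded players): 44, 81
Layer 1-44: 44 each from A, B, D = 44*3 = 132 chips; eligible A, B, D
Layer 45-81: 37 each from A, D = 37*2 = 74 chips; eligible A, D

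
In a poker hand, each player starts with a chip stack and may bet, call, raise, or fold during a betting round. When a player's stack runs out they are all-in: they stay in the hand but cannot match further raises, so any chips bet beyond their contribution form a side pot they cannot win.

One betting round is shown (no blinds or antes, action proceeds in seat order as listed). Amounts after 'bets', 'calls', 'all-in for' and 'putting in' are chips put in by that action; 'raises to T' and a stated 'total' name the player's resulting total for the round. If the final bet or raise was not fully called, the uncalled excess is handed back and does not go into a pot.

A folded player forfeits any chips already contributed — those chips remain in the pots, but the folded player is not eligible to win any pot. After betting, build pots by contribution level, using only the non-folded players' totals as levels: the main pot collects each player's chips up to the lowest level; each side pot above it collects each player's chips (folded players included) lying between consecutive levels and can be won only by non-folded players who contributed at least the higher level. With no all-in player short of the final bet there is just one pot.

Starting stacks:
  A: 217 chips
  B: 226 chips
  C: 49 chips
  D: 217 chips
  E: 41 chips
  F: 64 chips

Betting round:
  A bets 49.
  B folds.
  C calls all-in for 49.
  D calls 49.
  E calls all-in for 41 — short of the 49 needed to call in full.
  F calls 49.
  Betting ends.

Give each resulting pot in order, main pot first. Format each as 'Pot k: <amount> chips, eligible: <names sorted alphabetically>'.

Contributions: A=49, C=49, D=49, E=41, F=49
Folded: B
Pot levels (distinct totals of non-folded players): 41, 49
Layer 1-41: 41 each from A, C, D, E, F = 41*5 = 205 chips; eligible A, C, D, E, F
Layer 42-49: 8 each from A, C, D, F = 8*4 = 32 chips; eligible A, C, D, F

Pot 1: 205 chips, eligible: A, C, D, E, F
Pot 2: 32 chips, eligible: A, C, D, F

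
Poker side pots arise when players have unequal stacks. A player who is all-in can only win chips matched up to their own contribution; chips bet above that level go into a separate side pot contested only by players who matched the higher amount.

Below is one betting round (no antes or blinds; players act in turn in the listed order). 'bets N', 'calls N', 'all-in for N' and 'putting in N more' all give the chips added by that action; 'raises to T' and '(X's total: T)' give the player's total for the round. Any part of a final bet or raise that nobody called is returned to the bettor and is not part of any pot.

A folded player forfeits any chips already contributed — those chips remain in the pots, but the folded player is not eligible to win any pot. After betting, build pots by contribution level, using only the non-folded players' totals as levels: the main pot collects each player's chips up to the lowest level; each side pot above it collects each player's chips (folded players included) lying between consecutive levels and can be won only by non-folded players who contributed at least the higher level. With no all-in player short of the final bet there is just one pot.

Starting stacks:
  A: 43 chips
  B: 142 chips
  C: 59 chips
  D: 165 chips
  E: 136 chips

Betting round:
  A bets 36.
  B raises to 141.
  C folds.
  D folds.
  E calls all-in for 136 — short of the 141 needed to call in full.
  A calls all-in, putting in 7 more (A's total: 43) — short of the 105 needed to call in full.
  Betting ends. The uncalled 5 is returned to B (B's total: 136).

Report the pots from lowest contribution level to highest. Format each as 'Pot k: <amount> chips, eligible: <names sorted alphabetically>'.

Pot 1: 129 chips, eligible: A, B, E
Pot 2: 186 chips, eligible: B, E

Derivation:
Contributions (after 5 returned to B): A=43, B=136, E=136
Folded: C, D
Pot levels (distinct totals of non-folded players): 43, 136
Layer 1-43: 43 each from A, B, E = 43*3 = 129 chips; eligible A, B, E
Layer 44-136: 93 each from B, E = 93*2 = 186 chips; eligible B, E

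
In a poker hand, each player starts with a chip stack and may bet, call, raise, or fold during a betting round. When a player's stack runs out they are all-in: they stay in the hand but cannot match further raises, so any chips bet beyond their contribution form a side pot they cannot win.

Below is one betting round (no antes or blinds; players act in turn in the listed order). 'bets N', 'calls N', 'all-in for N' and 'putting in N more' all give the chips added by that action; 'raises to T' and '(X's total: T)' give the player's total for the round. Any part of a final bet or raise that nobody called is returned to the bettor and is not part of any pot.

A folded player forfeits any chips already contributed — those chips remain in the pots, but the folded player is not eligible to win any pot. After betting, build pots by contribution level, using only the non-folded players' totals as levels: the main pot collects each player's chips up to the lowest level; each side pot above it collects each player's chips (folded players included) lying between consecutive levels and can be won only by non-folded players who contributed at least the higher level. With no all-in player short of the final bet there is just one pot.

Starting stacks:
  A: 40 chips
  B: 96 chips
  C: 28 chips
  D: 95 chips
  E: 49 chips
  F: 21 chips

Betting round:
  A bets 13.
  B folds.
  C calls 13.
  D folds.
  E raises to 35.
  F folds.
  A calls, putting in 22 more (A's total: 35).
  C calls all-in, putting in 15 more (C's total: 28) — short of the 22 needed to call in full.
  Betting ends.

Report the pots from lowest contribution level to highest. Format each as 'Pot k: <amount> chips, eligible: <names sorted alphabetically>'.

Pot 1: 84 chips, eligible: A, C, E
Pot 2: 14 chips, eligible: A, E

Derivation:
Contributions: A=35, C=28, E=35
Folded: B, D, F
Pot levels (distinct totals of non-folded players): 28, 35
Layer 1-28: 28 each from A, C, E = 28*3 = 84 chips; eligible A, C, E
Layer 29-35: 7 each from A, E = 7*2 = 14 chips; eligible A, E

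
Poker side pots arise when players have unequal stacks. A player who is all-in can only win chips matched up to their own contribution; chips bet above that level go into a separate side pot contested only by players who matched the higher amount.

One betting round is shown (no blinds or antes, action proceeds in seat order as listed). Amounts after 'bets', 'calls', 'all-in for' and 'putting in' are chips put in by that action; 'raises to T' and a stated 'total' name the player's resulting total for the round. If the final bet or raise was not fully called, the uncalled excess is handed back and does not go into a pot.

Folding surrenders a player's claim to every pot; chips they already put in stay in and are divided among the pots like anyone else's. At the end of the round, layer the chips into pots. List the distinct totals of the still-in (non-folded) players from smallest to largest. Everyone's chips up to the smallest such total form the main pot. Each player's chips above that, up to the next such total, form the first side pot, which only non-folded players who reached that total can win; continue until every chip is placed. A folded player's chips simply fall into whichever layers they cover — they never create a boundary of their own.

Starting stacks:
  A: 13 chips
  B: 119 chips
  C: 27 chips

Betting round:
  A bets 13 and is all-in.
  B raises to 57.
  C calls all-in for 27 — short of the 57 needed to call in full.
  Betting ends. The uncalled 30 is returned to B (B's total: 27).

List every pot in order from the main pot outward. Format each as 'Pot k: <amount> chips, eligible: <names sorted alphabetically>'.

Contributions (after 30 returned to B): A=13, B=27, C=27
Pot levels (distinct totals of non-folded players): 13, 27
Layer 1-13: 13 each from A, B, C = 13*3 = 39 chips; eligible A, B, C
Layer 14-27: 14 each from B, C = 14*2 = 28 chips; eligible B, C

Pot 1: 39 chips, eligible: A, B, C
Pot 2: 28 chips, eligible: B, C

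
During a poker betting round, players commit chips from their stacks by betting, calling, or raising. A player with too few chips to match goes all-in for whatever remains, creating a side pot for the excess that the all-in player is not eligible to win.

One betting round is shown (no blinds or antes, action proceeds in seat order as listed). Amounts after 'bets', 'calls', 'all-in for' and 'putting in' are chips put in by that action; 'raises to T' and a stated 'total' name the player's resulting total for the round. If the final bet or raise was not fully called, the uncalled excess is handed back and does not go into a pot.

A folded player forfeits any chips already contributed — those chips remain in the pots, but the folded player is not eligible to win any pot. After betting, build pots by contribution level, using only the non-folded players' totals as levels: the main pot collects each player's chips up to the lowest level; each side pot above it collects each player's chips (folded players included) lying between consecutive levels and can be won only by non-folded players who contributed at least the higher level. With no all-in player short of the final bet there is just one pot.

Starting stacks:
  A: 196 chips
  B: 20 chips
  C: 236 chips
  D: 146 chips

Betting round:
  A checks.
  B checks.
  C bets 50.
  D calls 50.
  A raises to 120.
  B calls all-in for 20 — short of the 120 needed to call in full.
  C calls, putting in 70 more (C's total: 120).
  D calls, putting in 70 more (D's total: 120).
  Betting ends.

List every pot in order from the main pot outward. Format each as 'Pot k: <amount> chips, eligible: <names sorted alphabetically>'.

Pot 1: 80 chips, eligible: A, B, C, D
Pot 2: 300 chips, eligible: A, C, D

Derivation:
Contributions: A=120, B=20, C=120, D=120
Pot levels (distinct totals of non-folded players): 20, 120
Layer 1-20: 20 each from A, B, C, D = 20*4 = 80 chips; eligible A, B, C, D
Layer 21-120: 100 each from A, C, D = 100*3 = 300 chips; eligible A, C, D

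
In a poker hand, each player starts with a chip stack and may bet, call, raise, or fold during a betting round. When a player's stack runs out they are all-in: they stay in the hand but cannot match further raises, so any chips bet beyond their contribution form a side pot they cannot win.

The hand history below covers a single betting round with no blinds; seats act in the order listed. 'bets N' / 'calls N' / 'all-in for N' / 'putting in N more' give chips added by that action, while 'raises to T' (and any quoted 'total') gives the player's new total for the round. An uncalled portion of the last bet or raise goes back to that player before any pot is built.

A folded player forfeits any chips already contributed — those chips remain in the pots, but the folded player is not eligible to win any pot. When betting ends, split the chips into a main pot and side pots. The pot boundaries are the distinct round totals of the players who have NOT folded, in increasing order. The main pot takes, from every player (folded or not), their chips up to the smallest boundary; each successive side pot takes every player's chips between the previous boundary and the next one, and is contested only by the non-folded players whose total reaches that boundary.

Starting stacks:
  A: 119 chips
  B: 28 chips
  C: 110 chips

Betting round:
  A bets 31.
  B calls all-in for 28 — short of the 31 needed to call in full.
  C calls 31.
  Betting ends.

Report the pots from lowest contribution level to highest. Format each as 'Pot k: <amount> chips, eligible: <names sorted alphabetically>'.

Contributions: A=31, B=28, C=31
Pot levels (distinct totals of non-folded players): 28, 31
Layer 1-28: 28 each from A, B, C = 28*3 = 84 chips; eligible A, B, C
Layer 29-31: 3 each from A, C = 3*2 = 6 chips; eligible A, C

Pot 1: 84 chips, eligible: A, B, C
Pot 2: 6 chips, eligible: A, C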